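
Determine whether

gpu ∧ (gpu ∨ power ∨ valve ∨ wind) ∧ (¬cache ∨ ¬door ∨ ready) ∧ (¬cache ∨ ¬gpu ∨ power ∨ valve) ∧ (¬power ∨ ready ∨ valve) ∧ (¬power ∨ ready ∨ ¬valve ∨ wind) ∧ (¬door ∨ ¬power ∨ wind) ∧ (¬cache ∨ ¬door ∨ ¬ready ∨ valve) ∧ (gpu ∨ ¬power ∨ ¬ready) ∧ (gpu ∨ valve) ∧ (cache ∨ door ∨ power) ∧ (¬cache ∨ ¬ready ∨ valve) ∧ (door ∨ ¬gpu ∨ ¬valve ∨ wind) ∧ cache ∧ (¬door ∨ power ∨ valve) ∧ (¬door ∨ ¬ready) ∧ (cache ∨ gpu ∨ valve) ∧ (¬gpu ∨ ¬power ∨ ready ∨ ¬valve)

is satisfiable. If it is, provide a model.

power = False, ready = True, cache = True, gpu = True, valve = True, wind = True, door = False

Unit clause (gpu) forces gpu = True.
Unit clause (cache) forces cache = True.
Set power = False.
  then (¬cache ∨ ¬gpu ∨ power ∨ valve) forces valve = True.
Set ready = True.
  then (¬door ∨ ¬ready) forces door = False.
  then (door ∨ ¬gpu ∨ ¬valve ∨ wind) forces wind = True.
All clauses satisfied.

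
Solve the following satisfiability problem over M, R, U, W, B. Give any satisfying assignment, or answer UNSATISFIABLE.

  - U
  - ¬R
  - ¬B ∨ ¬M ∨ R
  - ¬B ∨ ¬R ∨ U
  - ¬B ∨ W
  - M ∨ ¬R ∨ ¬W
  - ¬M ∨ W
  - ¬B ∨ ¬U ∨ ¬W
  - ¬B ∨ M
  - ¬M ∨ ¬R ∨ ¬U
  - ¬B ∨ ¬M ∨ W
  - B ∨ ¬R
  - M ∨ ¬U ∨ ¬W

M = False; R = False; U = True; W = False; B = False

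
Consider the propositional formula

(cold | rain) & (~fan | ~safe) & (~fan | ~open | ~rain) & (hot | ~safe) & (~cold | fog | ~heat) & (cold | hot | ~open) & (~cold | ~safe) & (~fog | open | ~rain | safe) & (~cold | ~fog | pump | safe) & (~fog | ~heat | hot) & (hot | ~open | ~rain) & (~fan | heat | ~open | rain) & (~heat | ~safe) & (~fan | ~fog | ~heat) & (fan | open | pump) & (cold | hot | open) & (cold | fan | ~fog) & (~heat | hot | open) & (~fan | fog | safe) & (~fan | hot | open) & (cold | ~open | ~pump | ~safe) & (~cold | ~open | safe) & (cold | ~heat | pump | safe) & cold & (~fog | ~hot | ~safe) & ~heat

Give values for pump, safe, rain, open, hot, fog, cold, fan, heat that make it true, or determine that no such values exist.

Unit clause (cold) forces cold = True.
Unit clause (~heat) forces heat = False.
In (~cold | ~safe) only ~safe is left, so safe = False.
In (~cold | ~open | safe) only ~open is left, so open = False.
Try pump = False:
  (~cold | ~fog | pump | safe) forces fog = False.
  (fan | open | pump) forces fan = True.
  clause (~fan | fog | safe) is falsified — backtrack.
So pump = True.
Set rain = False.
Set hot = False.
  then (~fan | hot | open) forces fan = False.
Set fog = True.
All clauses satisfied.

pump = True, safe = False, rain = False, open = False, hot = False, fog = True, cold = True, fan = False, heat = False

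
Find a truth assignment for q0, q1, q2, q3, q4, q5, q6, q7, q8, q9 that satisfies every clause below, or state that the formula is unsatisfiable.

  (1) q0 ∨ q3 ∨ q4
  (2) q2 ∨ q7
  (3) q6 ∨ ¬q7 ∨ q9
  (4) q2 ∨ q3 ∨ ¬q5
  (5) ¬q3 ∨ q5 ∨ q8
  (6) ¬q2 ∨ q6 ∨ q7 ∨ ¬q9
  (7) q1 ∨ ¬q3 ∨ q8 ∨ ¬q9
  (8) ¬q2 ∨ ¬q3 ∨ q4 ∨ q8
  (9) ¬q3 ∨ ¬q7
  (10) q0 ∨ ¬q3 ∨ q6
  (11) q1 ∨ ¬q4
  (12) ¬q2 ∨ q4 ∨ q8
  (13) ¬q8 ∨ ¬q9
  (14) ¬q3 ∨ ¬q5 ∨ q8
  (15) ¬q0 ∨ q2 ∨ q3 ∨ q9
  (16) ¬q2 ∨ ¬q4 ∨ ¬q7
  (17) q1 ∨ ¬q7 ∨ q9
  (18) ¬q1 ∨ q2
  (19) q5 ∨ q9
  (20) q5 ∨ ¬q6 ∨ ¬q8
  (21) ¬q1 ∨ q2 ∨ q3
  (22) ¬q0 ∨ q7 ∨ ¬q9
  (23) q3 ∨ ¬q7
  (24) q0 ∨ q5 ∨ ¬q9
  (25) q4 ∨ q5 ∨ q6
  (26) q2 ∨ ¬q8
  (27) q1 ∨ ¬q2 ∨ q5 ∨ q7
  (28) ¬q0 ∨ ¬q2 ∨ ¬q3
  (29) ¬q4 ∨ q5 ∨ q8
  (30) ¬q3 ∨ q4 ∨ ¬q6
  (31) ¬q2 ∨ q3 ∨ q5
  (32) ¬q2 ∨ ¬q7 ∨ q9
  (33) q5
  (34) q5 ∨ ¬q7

q0=T, q1=T, q2=T, q3=F, q4=T, q5=T, q6=T, q7=F, q8=F, q9=F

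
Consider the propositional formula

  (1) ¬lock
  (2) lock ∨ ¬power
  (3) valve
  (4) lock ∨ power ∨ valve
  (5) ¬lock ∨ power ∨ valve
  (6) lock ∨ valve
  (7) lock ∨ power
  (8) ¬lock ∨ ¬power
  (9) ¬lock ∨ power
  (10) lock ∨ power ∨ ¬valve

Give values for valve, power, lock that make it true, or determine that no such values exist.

Case lock = True:
  Clause (¬lock) is falsified — contradiction.
Case lock = False:
  (lock ∨ ¬power) forces power = False.
  Clause (lock ∨ power) is falsified — contradiction.
Both cases fail, so the formula is unsatisfiable.

No satisfying assignment exists.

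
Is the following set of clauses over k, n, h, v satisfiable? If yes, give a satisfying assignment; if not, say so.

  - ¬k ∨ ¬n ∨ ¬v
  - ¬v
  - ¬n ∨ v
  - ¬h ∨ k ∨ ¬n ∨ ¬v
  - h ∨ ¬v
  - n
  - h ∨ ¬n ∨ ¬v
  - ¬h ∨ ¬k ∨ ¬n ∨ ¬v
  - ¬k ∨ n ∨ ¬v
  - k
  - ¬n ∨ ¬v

Unsatisfiable — no assignment works.

Case n = True:
  (¬v) forces v = False.
  Clause (¬n ∨ v) is falsified — contradiction.
Case n = False:
  Clause (n) is falsified — contradiction.
Both cases fail, so the formula is unsatisfiable.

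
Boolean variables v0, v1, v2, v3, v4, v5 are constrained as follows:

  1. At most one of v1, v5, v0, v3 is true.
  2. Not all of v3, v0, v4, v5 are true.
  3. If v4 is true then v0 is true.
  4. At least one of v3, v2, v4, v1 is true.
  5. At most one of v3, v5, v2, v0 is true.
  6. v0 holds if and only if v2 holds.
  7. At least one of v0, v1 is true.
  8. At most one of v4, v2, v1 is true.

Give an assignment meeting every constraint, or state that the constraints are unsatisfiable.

v0 = False, v1 = True, v2 = False, v3 = False, v4 = False, v5 = False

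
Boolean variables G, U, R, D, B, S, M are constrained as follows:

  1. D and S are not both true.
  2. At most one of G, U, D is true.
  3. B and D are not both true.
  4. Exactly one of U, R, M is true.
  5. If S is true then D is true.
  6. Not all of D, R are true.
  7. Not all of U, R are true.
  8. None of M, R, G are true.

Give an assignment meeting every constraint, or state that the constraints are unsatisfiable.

G = False, U = True, R = False, D = False, B = True, S = False, M = False

  (1) D=F, S=F — not both ✓
  (2) {G, U, D}: 1 true — at most one ✓
  (3) B=T, D=F — not both ✓
  (4) {U, R, M}: 1 true — exactly one ✓
  (5) S=F ⇒ D: vacuous ✓
  (6) {D, R}: 0/2 true — not all ✓
  (7) {U, R}: 1/2 true — not all ✓
  (8) {M, R, G}: 0 true — none ✓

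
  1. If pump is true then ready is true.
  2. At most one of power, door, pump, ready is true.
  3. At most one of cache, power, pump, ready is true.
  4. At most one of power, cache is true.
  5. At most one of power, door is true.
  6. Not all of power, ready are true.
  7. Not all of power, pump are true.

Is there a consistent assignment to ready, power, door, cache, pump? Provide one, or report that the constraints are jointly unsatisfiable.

ready = False, power = True, door = False, cache = False, pump = False

  (1) pump=F ⇒ ready: vacuous ✓
  (2) {power, door, pump, ready}: 1 true — at most one ✓
  (3) {cache, power, pump, ready}: 1 true — at most one ✓
  (4) {power, cache}: 1 true — at most one ✓
  (5) {power, door}: 1 true — at most one ✓
  (6) {power, ready}: 1/2 true — not all ✓
  (7) {power, pump}: 1/2 true — not all ✓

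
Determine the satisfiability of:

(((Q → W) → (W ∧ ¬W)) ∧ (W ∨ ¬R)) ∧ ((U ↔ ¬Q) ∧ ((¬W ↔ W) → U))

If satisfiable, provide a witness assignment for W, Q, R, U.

W = False, Q = True, R = False, U = False

  ((Q → W) → (W ∧ ¬W)) ∧ (W ∨ ¬R) = True
    (Q → W) → (W ∧ ¬W) = True
      Q → W = False
      W ∧ ¬W = False
        ¬W = True
    W ∨ ¬R = True
      ¬R = True
  (U ↔ ¬Q) ∧ ((¬W ↔ W) → U) = True
    U ↔ ¬Q = True
      ¬Q = False
    (¬W ↔ W) → U = True
      ¬W ↔ W = False
        ¬W = True
Both conjuncts True, so the formula holds.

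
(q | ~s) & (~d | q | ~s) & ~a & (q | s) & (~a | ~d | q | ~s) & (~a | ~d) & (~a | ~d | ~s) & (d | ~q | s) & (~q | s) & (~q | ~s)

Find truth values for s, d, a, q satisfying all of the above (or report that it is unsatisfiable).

Case s = True:
  (q | ~s) forces q = True.
  Clause (~q | ~s) is falsified — contradiction.
Case s = False:
  (~a) forces a = False.
  (q | s) forces q = True.
  Clause (~q | s) is falsified — contradiction.
Both cases fail, so the formula is unsatisfiable.

Unsatisfiable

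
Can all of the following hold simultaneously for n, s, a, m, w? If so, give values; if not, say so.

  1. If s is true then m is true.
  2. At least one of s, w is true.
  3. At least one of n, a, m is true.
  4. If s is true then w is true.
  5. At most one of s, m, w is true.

n=F, s=F, a=T, m=F, w=T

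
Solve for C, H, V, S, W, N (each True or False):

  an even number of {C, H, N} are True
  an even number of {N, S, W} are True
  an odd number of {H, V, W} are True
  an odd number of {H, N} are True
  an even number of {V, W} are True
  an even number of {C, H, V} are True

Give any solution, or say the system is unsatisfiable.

C: True; H: True; V: False; S: False; W: False; N: False

{C, H, N}: 2 true → even ✓
{N, S, W}: 0 true → even ✓
{H, V, W}: 1 true → odd ✓
{H, N}: 1 true → odd ✓
{V, W}: 0 true → even ✓
{C, H, V}: 2 true → even ✓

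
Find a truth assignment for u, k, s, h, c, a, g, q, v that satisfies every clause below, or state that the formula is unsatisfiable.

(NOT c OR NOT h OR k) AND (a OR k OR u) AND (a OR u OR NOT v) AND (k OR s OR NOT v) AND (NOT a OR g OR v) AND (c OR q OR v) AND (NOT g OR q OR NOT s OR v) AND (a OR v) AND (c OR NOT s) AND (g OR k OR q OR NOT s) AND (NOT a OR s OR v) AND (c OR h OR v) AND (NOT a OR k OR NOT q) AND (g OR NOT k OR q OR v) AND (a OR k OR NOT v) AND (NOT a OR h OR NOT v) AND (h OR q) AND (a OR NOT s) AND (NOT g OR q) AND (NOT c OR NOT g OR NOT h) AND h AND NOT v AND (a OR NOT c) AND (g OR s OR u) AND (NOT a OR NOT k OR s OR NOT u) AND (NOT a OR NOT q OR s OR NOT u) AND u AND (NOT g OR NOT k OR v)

No satisfying assignment exists.

Case h = True:
  (NOT v) forces v = False.
  (a OR v) forces a = True.
  (NOT a OR g OR v) forces g = True.
  (NOT a OR s OR v) forces s = True.
  (NOT g OR q OR NOT s OR v) forces q = True.
  (c OR NOT s) forces c = True.
  Clause (NOT c OR NOT g OR NOT h) is falsified — contradiction.
Case h = False:
  Clause (h) is falsified — contradiction.
Both cases fail, so the formula is unsatisfiable.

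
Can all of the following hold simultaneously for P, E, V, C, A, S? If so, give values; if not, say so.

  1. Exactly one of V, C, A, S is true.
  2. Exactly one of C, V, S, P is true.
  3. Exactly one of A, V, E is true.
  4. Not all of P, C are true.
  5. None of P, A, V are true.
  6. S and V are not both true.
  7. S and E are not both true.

P: False; E: True; V: False; C: True; A: False; S: False

  (1) {V, C, A, S}: 1 true — exactly one ✓
  (2) {C, V, S, P}: 1 true — exactly one ✓
  (3) {A, V, E}: 1 true — exactly one ✓
  (4) {P, C}: 1/2 true — not all ✓
  (5) {P, A, V}: 0 true — none ✓
  (6) S=F, V=F — not both ✓
  (7) S=F, E=T — not both ✓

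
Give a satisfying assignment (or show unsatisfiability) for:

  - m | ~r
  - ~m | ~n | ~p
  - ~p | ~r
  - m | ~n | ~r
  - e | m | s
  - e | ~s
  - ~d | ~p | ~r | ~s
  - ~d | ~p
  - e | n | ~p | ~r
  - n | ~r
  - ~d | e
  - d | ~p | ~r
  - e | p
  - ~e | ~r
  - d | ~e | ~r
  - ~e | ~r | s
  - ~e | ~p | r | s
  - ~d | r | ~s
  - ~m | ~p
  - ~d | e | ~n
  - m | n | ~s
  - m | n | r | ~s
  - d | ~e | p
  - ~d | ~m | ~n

Set m = False.
  then (m | ~r) forces r = False.
Set e = True.
Set d = False.
  then (d | ~e | p) forces p = True.
  then (~e | ~p | r | s) forces s = True.
  then (m | n | ~s) forces n = True.
All clauses satisfied.

m: False, e: True, d: False, n: True, r: False, p: True, s: True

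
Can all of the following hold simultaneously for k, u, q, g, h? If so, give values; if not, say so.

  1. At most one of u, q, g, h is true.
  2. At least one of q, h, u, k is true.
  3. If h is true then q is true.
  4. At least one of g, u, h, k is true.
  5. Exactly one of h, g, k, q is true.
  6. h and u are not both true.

k=T; u=F; q=F; g=F; h=F

  (1) {u, q, g, h}: 0 true — at most one ✓
  (2) {q, h, u, k}: 1 true — at least one ✓
  (3) h=F ⇒ q: vacuous ✓
  (4) {g, u, h, k}: 1 true — at least one ✓
  (5) {h, g, k, q}: 1 true — exactly one ✓
  (6) h=F, u=F — not both ✓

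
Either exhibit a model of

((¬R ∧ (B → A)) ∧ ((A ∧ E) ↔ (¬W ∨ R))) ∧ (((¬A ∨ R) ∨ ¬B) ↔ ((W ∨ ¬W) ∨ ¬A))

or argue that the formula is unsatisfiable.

A: True; E: False; R: False; W: True; B: False

  (¬R ∧ (B → A)) ∧ ((A ∧ E) ↔ (¬W ∨ R)) = True
    ¬R ∧ (B → A) = True
      ¬R = True
      B → A = True
    (A ∧ E) ↔ (¬W ∨ R) = True
      A ∧ E = False
      ¬W ∨ R = False
        ¬W = False
  ((¬A ∨ R) ∨ ¬B) ↔ ((W ∨ ¬W) ∨ ¬A) = True
    (¬A ∨ R) ∨ ¬B = True
      ¬A ∨ R = False
        ¬A = False
      ¬B = True
    (W ∨ ¬W) ∨ ¬A = True
      W ∨ ¬W = True
        ¬W = False
      ¬A = False
Both conjuncts True, so the formula holds.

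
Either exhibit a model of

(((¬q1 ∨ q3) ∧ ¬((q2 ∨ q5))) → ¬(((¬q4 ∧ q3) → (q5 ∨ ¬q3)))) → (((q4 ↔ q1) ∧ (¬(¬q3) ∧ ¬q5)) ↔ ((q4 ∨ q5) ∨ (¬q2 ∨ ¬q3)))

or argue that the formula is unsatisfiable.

q1=F; q2=F; q3=F; q4=T; q5=F

  (((¬q1 ∨ q3) ∧ ¬((q2 ∨ q5))) → ¬(((¬q4 ∧ q3) → (q5 ∨ ¬q3)))) → (((q4 ↔ q1) ∧ (¬(¬q3) ∧ ¬q5)) ↔ ((q4 ∨ q5) ∨ (¬q2 ∨ ¬q3))) = True
    ((¬q1 ∨ q3) ∧ ¬((q2 ∨ q5))) → ¬(((¬q4 ∧ q3) → (q5 ∨ ¬q3))) = False
      (¬q1 ∨ q3) ∧ ¬((q2 ∨ q5)) = True
        ¬q1 ∨ q3 = True
          ¬q1 = True
        ¬((q2 ∨ q5)) = True
          q2 ∨ q5 = False
      ¬(((¬q4 ∧ q3) → (q5 ∨ ¬q3))) = False
        (¬q4 ∧ q3) → (q5 ∨ ¬q3) = True
          ¬q4 ∧ q3 = False
            ¬q4 = False
          q5 ∨ ¬q3 = True
            ¬q3 = True
    ((q4 ↔ q1) ∧ (¬(¬q3) ∧ ¬q5)) ↔ ((q4 ∨ q5) ∨ (¬q2 ∨ ¬q3)) = False
      (q4 ↔ q1) ∧ (¬(¬q3) ∧ ¬q5) = False
        q4 ↔ q1 = False
        ¬(¬q3) ∧ ¬q5 = False
          ¬(¬q3) = False
            ¬q3 = True
          ¬q5 = True
      (q4 ∨ q5) ∨ (¬q2 ∨ ¬q3) = True
        q4 ∨ q5 = True
        ¬q2 ∨ ¬q3 = True
          ¬q2 = True
          ¬q3 = True
The formula evaluates to True.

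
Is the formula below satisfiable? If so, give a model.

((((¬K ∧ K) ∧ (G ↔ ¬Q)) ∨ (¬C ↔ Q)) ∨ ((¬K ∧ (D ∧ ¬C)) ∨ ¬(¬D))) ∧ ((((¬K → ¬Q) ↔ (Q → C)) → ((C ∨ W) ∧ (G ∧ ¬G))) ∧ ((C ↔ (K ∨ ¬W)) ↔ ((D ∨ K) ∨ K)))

C: True, W: False, K: False, D: True, G: False, Q: True

  (((¬K ∧ K) ∧ (G ↔ ¬Q)) ∨ (¬C ↔ Q)) ∨ ((¬K ∧ (D ∧ ¬C)) ∨ ¬(¬D)) = True
    ((¬K ∧ K) ∧ (G ↔ ¬Q)) ∨ (¬C ↔ Q) = False
      (¬K ∧ K) ∧ (G ↔ ¬Q) = False
        ¬K ∧ K = False
          ¬K = True
        G ↔ ¬Q = True
          ¬Q = False
      ¬C ↔ Q = False
        ¬C = False
    (¬K ∧ (D ∧ ¬C)) ∨ ¬(¬D) = True
      ¬K ∧ (D ∧ ¬C) = False
        ¬K = True
        D ∧ ¬C = False
          ¬C = False
      ¬(¬D) = True
        ¬D = False
  (((¬K → ¬Q) ↔ (Q → C)) → ((C ∨ W) ∧ (G ∧ ¬G))) ∧ ((C ↔ (K ∨ ¬W)) ↔ ((D ∨ K) ∨ K)) = True
    ((¬K → ¬Q) ↔ (Q → C)) → ((C ∨ W) ∧ (G ∧ ¬G)) = True
      (¬K → ¬Q) ↔ (Q → C) = False
        ¬K → ¬Q = False
          ¬K = True
          ¬Q = False
        Q → C = True
      (C ∨ W) ∧ (G ∧ ¬G) = False
        C ∨ W = True
        G ∧ ¬G = False
          ¬G = True
    (C ↔ (K ∨ ¬W)) ↔ ((D ∨ K) ∨ K) = True
      C ↔ (K ∨ ¬W) = True
        K ∨ ¬W = True
          ¬W = True
      (D ∨ K) ∨ K = True
        D ∨ K = True
Both conjuncts True, so the formula holds.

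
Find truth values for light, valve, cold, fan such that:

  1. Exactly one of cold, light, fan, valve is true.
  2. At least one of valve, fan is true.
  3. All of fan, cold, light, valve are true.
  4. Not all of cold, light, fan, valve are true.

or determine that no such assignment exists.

Case fan = True:
  (1) with fan=T forces cold = False.
  Constraint (3) is violated (cold=F) — contradiction.
Case fan = False:
  Constraint (3) is violated (fan=F) — contradiction.
Both cases fail — unsatisfiable.

No satisfying assignment exists.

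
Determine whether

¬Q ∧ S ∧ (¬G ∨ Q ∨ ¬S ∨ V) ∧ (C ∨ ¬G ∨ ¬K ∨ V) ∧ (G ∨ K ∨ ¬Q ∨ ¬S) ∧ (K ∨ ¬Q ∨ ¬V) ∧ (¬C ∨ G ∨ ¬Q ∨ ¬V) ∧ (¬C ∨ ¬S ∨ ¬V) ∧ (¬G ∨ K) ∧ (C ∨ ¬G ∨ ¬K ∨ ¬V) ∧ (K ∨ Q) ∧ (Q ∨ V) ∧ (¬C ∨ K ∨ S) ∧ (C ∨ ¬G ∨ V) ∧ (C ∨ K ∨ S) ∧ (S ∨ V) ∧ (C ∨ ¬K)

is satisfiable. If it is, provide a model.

Unsatisfiable — no assignment works.

Case Q = True:
  Clause (¬Q) is falsified — contradiction.
Case Q = False:
  (S) forces S = True.
  (K ∨ Q) forces K = True.
  (Q ∨ V) forces V = True.
  (¬C ∨ ¬S ∨ ¬V) forces C = False.
  Clause (C ∨ ¬K) is falsified — contradiction.
Both cases fail, so the formula is unsatisfiable.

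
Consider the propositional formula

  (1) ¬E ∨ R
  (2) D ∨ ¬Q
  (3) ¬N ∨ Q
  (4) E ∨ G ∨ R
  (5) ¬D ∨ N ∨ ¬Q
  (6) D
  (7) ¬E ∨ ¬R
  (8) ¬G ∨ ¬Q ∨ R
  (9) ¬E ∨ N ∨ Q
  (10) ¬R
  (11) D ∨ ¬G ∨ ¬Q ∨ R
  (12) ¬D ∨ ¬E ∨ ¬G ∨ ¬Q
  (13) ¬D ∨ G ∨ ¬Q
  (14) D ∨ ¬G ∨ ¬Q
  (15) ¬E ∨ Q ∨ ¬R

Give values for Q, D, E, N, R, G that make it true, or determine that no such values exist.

Unit clause (D) forces D = True.
Unit clause (¬R) forces R = False.
In (¬E ∨ R) only ¬E is left, so E = False.
In (E ∨ G ∨ R) only G is left, so G = True.
In (¬G ∨ ¬Q ∨ R) only ¬Q is left, so Q = False.
In (¬N ∨ Q) only ¬N is left, so N = False.
All clauses satisfied.

Q: False; D: True; E: False; N: False; R: False; G: True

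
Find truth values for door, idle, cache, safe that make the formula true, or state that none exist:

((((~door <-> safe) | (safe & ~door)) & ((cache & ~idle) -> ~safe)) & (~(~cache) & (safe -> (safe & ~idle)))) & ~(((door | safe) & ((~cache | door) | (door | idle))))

Unsatisfiable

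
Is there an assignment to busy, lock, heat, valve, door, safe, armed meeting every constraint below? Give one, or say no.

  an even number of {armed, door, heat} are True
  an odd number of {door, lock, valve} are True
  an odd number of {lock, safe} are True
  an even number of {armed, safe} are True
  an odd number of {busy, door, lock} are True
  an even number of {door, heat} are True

busy: False; lock: True; heat: False; valve: False; door: False; safe: False; armed: False

{armed, door, heat}: 0 true → even ✓
{door, lock, valve}: 1 true → odd ✓
{lock, safe}: 1 true → odd ✓
{armed, safe}: 0 true → even ✓
{busy, door, lock}: 1 true → odd ✓
{door, heat}: 0 true → even ✓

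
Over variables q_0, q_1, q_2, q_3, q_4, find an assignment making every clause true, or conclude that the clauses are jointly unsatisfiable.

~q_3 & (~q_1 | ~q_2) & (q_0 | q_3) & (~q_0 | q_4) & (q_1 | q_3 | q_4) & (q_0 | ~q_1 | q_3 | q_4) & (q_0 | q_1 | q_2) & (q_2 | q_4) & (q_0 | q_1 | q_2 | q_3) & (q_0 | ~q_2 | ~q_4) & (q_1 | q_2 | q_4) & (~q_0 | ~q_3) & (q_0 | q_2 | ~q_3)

Unit clause (~q_3) forces q_3 = False.
In (q_0 | q_3) only q_0 is left, so q_0 = True.
In (~q_0 | q_4) only q_4 is left, so q_4 = True.
Set q_1 = True.
  then (~q_1 | ~q_2) forces q_2 = False.
All clauses satisfied.

q_0: True; q_1: True; q_2: False; q_3: False; q_4: True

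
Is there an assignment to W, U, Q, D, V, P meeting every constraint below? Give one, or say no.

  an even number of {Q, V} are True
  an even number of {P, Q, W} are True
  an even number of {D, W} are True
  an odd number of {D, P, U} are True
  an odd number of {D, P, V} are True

No satisfying assignment exists.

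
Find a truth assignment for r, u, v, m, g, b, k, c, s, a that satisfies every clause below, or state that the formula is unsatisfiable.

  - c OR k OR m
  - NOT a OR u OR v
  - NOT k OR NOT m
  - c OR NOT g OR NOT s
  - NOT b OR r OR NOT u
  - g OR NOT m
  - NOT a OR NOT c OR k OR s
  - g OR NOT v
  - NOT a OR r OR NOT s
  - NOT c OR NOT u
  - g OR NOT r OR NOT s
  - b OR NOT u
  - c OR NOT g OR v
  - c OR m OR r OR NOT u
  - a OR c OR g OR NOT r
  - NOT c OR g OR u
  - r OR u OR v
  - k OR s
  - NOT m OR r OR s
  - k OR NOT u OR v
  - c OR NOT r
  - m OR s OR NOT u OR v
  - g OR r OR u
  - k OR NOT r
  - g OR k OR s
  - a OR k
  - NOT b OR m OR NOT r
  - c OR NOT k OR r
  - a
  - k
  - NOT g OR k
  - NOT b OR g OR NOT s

Unit clause (a) forces a = True.
Unit clause (k) forces k = True.
In (NOT k OR NOT m) only NOT m is left, so m = False.
Set r = True.
  then (c OR NOT r) forces c = True.
  then (NOT b OR m OR NOT r) forces b = False.
  then (NOT c OR NOT u) forces u = False.
  then (NOT c OR g OR u) forces g = True.
  then (NOT a OR u OR v) forces v = True.
Set s = False.
All clauses satisfied.

r = True; u = False; v = True; m = False; g = True; b = False; k = True; c = True; s = False; a = True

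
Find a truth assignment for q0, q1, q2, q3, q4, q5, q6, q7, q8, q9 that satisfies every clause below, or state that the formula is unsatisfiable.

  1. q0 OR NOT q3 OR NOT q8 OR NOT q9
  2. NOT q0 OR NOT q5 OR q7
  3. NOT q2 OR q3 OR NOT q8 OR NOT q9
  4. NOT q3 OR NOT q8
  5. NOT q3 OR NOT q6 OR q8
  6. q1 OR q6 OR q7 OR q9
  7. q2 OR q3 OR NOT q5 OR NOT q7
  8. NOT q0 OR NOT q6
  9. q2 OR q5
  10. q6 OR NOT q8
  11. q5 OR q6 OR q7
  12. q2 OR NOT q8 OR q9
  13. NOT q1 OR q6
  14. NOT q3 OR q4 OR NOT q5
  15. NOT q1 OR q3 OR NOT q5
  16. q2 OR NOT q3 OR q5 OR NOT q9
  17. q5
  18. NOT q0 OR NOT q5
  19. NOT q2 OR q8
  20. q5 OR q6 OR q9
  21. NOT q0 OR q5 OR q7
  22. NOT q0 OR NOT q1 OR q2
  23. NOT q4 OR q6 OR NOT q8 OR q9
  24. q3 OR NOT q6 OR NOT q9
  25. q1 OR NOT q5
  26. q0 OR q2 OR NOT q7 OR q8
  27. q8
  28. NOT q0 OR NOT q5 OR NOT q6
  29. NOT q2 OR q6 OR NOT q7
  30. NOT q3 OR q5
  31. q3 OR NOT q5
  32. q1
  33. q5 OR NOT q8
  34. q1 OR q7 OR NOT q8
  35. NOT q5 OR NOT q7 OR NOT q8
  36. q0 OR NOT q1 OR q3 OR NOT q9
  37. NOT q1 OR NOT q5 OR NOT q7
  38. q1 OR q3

UNSATISFIABLE

Case q3 = True:
  (NOT q3 OR NOT q8) forces q8 = False.
  Clause (q8) is falsified — contradiction.
Case q3 = False:
  (q5) forces q5 = True.
  Clause (q3 OR NOT q5) is falsified — contradiction.
Both cases fail, so the formula is unsatisfiable.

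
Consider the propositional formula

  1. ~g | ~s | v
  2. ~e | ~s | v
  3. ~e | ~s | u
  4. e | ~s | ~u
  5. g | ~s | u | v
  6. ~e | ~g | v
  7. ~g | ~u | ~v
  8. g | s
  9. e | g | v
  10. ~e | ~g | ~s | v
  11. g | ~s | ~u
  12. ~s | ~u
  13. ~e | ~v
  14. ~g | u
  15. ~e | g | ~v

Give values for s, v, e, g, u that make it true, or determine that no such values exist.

Set s = False.
  then (g | s) forces g = True.
  then (~g | u) forces u = True.
  then (~g | ~u | ~v) forces v = False.
  then (~e | ~g | v) forces e = False.
All clauses satisfied.

s: False, v: False, e: False, g: True, u: True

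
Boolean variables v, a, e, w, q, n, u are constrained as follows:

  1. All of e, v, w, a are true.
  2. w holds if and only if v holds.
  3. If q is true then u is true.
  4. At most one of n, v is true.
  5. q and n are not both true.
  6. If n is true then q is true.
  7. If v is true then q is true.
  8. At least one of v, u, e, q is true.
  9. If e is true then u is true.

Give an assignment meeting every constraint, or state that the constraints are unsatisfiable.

v=T; a=T; e=T; w=T; q=T; n=F; u=T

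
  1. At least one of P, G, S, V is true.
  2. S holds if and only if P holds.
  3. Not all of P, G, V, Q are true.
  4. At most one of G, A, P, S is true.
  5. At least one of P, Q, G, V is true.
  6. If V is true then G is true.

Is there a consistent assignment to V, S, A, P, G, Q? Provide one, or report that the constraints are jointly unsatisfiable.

V = True, S = False, A = False, P = False, G = True, Q = True

  (1) {P, G, S, V}: 2 true — at least one ✓
  (2) S=F, P=F — same ✓
  (3) {P, G, V, Q}: 3/4 true — not all ✓
  (4) {G, A, P, S}: 1 true — at most one ✓
  (5) {P, Q, G, V}: 3 true — at least one ✓
  (6) V=T ⇒ G: T ✓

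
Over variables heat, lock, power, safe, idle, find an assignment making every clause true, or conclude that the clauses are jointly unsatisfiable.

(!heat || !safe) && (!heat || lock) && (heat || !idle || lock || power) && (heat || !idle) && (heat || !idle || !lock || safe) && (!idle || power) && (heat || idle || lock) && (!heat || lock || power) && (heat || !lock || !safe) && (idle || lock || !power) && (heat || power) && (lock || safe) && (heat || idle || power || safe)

heat=F, lock=T, power=T, safe=F, idle=F

Set heat = False.
  then (heat || !idle) forces idle = False.
  then (heat || idle || lock) forces lock = True.
  then (heat || !lock || !safe) forces safe = False.
  then (heat || power) forces power = True.
All clauses satisfied.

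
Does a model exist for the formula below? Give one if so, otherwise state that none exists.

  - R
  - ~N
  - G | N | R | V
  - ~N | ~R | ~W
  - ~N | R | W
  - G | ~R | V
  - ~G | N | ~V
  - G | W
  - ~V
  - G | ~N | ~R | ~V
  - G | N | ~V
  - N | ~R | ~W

Unit clause (R) forces R = True.
Unit clause (~N) forces N = False.
Unit clause (~V) forces V = False.
In (N | ~R | ~W) only ~W is left, so W = False.
In (G | ~R | V) only G is left, so G = True.
All clauses satisfied.

N = False, G = True, V = False, W = False, R = True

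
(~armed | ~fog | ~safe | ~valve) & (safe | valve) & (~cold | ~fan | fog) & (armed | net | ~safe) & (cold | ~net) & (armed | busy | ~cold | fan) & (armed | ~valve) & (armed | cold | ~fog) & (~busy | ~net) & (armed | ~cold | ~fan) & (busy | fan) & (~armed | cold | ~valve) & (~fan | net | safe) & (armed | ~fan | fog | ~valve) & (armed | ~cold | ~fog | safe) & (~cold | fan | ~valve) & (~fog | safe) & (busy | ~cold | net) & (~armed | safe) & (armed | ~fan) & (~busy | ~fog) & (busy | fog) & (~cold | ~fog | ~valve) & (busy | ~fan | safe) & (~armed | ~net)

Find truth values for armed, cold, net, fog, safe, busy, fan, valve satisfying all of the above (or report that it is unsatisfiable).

armed: True, cold: False, net: False, fog: True, safe: True, busy: False, fan: True, valve: False

Set armed = True.
  then (~armed | safe) forces safe = True.
  then (~armed | ~net) forces net = False.
Set cold = False.
  then (~armed | cold | ~valve) forces valve = False.
Set fog = True.
  then (~busy | ~fog) forces busy = False.
  then (busy | fan) forces fan = True.
All clauses satisfied.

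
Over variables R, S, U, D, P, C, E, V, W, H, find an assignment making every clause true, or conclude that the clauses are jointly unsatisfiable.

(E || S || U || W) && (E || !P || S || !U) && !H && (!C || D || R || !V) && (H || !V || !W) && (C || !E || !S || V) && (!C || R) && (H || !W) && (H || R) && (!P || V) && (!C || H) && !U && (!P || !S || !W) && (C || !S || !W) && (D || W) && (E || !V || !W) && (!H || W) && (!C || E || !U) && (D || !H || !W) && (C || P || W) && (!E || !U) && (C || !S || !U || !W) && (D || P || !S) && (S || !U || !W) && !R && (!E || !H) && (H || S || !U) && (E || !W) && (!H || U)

Unsatisfiable

Case R = True:
  Clause (!R) is falsified — contradiction.
Case R = False:
  (!H) forces H = False.
  Clause (H || R) is falsified — contradiction.
Both cases fail, so the formula is unsatisfiable.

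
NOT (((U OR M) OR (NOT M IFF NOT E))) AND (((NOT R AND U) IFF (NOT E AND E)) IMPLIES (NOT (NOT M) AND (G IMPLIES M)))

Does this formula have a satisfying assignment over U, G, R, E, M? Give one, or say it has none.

UNSATISFIABLE

Case M = True: the conjunct NOT (((U OR M) OR (NOT M IFF NOT E))) becomes NOT ((True OR E)) = False.
Case M = False: the formula simplifies to NOT ((U OR NOT E)) AND NOT (((NOT R AND U) IFF (NOT E AND E))).
  E = True: simplifies to NOT U AND NOT (NOT ((NOT R AND U))).
    U = True: the conjunct NOT U is False.
    U = False: the conjunct NOT (NOT ((NOT R AND U))) becomes NOT (NOT False) = False.
  E = False: the conjunct NOT ((U OR NOT E)) becomes NOT ((U OR True)) = False.
Both cases fail — unsatisfiable.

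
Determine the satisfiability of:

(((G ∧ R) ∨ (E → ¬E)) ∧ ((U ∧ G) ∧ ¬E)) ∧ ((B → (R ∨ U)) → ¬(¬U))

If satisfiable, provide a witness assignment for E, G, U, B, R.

E = False; G = True; U = True; B = False; R = False

  ((G ∧ R) ∨ (E → ¬E)) ∧ ((U ∧ G) ∧ ¬E) = True
    (G ∧ R) ∨ (E → ¬E) = True
      G ∧ R = False
      E → ¬E = True
        ¬E = True
    (U ∧ G) ∧ ¬E = True
      U ∧ G = True
      ¬E = True
  (B → (R ∨ U)) → ¬(¬U) = True
    B → (R ∨ U) = True
      R ∨ U = True
    ¬(¬U) = True
      ¬U = False
Both conjuncts True, so the formula holds.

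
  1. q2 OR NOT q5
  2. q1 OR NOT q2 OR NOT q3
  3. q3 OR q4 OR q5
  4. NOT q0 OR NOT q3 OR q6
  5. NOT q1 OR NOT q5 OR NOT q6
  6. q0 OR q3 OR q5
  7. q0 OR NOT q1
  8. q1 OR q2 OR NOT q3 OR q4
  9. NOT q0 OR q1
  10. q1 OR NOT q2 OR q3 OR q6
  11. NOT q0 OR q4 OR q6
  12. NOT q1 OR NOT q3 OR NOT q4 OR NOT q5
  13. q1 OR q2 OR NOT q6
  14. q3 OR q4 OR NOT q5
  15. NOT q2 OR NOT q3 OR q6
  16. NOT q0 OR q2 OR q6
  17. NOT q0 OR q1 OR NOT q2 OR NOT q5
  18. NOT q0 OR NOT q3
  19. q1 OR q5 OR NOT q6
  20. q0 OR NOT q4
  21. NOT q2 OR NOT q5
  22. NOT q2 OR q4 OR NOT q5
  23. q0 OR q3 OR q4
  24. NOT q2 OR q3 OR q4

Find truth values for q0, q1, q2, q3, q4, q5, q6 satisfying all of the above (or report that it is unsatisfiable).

q0 = True, q1 = True, q2 = True, q3 = False, q4 = True, q5 = False, q6 = True

Try q0 = False:
  (q0 OR NOT q1) forces q1 = False.
  (q0 OR NOT q4) forces q4 = False.
  (q0 OR q3 OR q4) forces q3 = True.
  (q1 OR NOT q2 OR NOT q3) forces q2 = False.
  clause (q1 OR q2 OR NOT q3 OR q4) is falsified — backtrack.
So q0 = True.
  then (NOT q0 OR q1) forces q1 = True.
  then (NOT q0 OR NOT q3) forces q3 = False.
Set q2 = True.
  then (NOT q2 OR NOT q5) forces q5 = False.
  then (NOT q2 OR q3 OR q4) forces q4 = True.
Set q6 = True.
All clauses satisfied.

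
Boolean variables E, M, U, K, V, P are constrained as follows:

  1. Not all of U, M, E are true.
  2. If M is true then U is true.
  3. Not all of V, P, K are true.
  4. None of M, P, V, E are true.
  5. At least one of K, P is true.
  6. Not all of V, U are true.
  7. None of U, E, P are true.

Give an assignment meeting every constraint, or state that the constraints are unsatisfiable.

E = False, M = False, U = False, K = True, V = False, P = False

  (1) {U, M, E}: 0/3 true — not all ✓
  (2) M=F ⇒ U: vacuous ✓
  (3) {V, P, K}: 1/3 true — not all ✓
  (4) {M, P, V, E}: 0 true — none ✓
  (5) {K, P}: 1 true — at least one ✓
  (6) {V, U}: 0/2 true — not all ✓
  (7) {U, E, P}: 0 true — none ✓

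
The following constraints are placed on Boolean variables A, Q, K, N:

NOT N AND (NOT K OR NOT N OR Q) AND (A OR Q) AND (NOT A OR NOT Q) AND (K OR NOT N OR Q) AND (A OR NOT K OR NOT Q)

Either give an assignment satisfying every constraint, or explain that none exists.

A = True; Q = False; K = False; N = False

Unit clause (NOT N) forces N = False.
Set A = True.
  then (NOT A OR NOT Q) forces Q = False.
Set K = False.
Check each clause:
  (NOT N): NOT N holds.
  (NOT K OR NOT N OR Q): NOT K holds.
  (A OR Q): A holds.
  (NOT A OR NOT Q): NOT Q holds.
  (K OR NOT N OR Q): NOT N holds.
  (A OR NOT K OR NOT Q): A holds.
All clauses satisfied.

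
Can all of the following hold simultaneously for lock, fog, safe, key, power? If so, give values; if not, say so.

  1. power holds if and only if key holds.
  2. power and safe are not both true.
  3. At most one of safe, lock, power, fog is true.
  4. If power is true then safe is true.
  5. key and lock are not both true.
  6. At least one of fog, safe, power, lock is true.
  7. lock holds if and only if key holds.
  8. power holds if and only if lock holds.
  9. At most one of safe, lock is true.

lock = False; fog = False; safe = True; key = False; power = False

  (1) power=F, key=F — same ✓
  (2) power=F, safe=T — not both ✓
  (3) {safe, lock, power, fog}: 1 true — at most one ✓
  (4) power=F ⇒ safe: vacuous ✓
  (5) key=F, lock=F — not both ✓
  (6) {fog, safe, power, lock}: 1 true — at least one ✓
  (7) lock=F, key=F — same ✓
  (8) power=F, lock=F — same ✓
  (9) {safe, lock}: 1 true — at most one ✓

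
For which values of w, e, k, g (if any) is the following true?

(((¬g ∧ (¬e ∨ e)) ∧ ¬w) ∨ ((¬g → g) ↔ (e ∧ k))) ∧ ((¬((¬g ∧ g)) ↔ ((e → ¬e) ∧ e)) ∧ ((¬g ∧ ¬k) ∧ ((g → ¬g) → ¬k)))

UNSATISFIABLE

The conjunct ¬((¬g ∧ g)) ↔ ((e → ¬e) ∧ e) is unsatisfiable on its own:
  e=F, g=F: evaluates to False.
  e=F, g=T: evaluates to False.
  e=T, g=F: evaluates to False.
  e=T, g=T: evaluates to False.
So the whole conjunction is unsatisfiable.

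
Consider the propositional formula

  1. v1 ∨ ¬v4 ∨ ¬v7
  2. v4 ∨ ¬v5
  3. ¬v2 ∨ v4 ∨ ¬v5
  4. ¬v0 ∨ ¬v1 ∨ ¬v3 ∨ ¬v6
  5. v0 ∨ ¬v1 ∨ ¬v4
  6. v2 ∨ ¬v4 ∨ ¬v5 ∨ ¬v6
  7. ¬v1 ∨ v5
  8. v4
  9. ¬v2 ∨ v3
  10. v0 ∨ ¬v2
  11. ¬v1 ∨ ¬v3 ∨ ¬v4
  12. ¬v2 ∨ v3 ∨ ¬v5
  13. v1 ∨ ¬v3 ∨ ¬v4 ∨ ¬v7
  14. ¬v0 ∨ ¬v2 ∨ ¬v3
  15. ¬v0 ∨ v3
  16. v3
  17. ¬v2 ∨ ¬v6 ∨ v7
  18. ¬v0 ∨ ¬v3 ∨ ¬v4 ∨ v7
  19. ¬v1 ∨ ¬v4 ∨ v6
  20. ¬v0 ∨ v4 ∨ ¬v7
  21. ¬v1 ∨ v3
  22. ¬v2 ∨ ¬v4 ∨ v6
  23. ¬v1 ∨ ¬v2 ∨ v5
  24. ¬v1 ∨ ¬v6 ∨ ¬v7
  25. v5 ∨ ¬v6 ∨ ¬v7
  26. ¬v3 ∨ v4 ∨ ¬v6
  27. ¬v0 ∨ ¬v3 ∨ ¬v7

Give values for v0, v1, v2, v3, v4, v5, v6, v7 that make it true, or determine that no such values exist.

v0 = False, v1 = False, v2 = False, v3 = True, v4 = True, v5 = False, v6 = False, v7 = False

Unit clause (v4) forces v4 = True.
Unit clause (v3) forces v3 = True.
In (¬v1 ∨ ¬v3 ∨ ¬v4) only ¬v1 is left, so v1 = False.
In (v1 ∨ ¬v3 ∨ ¬v4 ∨ ¬v7) only ¬v7 is left, so v7 = False.
In (¬v0 ∨ ¬v3 ∨ ¬v4 ∨ v7) only ¬v0 is left, so v0 = False.
In (v0 ∨ ¬v2) only ¬v2 is left, so v2 = False.
Set v5 = False.
Set v6 = False.
All clauses satisfied.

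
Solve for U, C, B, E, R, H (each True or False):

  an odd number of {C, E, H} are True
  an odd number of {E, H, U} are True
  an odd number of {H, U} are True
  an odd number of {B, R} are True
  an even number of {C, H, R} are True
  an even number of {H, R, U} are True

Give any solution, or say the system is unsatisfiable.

U = False, C = False, B = False, E = False, R = True, H = True

{C, E, H}: 1 true → odd ✓
{E, H, U}: 1 true → odd ✓
{H, U}: 1 true → odd ✓
{B, R}: 1 true → odd ✓
{C, H, R}: 2 true → even ✓
{H, R, U}: 2 true → even ✓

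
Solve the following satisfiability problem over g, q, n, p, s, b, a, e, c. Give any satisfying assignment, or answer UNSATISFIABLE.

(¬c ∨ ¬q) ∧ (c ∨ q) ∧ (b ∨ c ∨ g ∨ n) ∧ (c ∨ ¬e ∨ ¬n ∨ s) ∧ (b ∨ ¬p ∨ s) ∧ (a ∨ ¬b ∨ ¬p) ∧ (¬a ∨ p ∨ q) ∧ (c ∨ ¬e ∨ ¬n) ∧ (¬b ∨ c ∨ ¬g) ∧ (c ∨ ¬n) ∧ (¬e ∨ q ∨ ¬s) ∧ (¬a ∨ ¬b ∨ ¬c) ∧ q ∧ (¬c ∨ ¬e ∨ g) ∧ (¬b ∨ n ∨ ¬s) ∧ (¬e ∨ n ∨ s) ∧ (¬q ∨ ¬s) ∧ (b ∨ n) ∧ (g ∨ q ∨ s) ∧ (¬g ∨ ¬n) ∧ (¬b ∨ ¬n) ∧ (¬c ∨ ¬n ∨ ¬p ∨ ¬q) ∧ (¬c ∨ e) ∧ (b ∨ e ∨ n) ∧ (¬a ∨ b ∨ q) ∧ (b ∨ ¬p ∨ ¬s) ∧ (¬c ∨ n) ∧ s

Case s = True:
  (q) forces q = True.
  Clause (¬q ∨ ¬s) is falsified — contradiction.
Case s = False:
  Clause (s) is falsified — contradiction.
Both cases fail, so the formula is unsatisfiable.

The formula is unsatisfiable.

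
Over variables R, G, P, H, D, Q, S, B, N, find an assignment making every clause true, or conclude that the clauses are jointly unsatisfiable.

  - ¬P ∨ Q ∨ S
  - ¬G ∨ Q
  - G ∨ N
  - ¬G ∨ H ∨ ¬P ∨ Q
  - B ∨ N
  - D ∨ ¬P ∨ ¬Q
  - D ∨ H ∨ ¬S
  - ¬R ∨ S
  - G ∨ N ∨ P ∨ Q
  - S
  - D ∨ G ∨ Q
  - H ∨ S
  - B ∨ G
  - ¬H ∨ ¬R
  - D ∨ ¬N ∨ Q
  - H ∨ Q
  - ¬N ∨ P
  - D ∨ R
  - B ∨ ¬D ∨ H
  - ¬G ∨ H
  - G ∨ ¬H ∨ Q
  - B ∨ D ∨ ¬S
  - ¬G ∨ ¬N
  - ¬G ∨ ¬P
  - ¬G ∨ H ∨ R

R: False; G: False; P: True; H: True; D: True; Q: True; S: True; B: True; N: True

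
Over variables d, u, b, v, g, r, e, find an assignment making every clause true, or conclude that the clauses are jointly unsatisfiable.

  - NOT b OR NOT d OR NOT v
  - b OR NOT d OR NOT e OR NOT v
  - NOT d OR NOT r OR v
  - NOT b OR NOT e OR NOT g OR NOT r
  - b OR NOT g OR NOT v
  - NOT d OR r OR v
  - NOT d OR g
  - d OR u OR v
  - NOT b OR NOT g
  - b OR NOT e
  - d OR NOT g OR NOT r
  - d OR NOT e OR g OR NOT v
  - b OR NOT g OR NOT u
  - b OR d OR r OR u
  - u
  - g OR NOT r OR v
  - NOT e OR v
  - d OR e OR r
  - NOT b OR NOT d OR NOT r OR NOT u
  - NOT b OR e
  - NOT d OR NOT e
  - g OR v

d = False, u = True, b = False, v = True, g = False, r = True, e = False

Unit clause (u) forces u = True.
Try d = True:
  (NOT d OR g) forces g = True.
  (NOT b OR NOT g) forces b = False.
  clause (b OR NOT g OR NOT u) is falsified — backtrack.
So d = False.
Set b = False.
  then (b OR NOT e) forces e = False.
  then (b OR NOT g OR NOT u) forces g = False.
  then (d OR e OR r) forces r = True.
  then (g OR v) forces v = True.
All clauses satisfied.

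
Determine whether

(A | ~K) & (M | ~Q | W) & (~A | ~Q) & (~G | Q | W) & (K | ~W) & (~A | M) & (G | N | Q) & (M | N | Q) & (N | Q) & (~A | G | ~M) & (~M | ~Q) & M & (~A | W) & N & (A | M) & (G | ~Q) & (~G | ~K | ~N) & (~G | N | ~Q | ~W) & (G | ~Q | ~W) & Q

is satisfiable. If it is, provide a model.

Case M = True:
  (~M | ~Q) forces Q = False.
  Clause (Q) is falsified — contradiction.
Case M = False:
  Clause (M) is falsified — contradiction.
Both cases fail, so the formula is unsatisfiable.

No satisfying assignment exists.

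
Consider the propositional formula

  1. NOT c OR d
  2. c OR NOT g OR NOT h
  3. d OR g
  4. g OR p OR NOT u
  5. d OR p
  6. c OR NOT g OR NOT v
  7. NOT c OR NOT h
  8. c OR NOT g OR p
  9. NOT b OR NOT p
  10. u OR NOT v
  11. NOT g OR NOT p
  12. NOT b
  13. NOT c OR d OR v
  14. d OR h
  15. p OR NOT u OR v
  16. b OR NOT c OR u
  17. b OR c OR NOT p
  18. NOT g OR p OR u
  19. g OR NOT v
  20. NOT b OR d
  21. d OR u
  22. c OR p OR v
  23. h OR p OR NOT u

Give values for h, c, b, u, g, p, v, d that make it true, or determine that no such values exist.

Unit clause (NOT b) forces b = False.
Set h = False.
  then (d OR h) forces d = True.
Try c = False:
  (b OR c OR NOT p) forces p = False.
  (c OR NOT g OR p) forces g = False.
  (g OR p OR NOT u) forces u = False.
  (u OR NOT v) forces v = False.
  clause (c OR p OR v) is falsified — backtrack.
So c = True.
  then (b OR NOT c OR u) forces u = True.
  then (h OR p OR NOT u) forces p = True.
  then (NOT g OR NOT p) forces g = False.
  then (g OR NOT v) forces v = False.
All clauses satisfied.

h: False; c: True; b: False; u: True; g: False; p: True; v: False; d: True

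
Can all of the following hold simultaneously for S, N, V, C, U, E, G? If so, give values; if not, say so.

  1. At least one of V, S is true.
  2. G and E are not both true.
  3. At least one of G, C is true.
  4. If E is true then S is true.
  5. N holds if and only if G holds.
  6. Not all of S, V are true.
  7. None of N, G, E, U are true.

S: True; N: False; V: False; C: True; U: False; E: False; G: False

  (1) {V, S}: 1 true — at least one ✓
  (2) G=F, E=F — not both ✓
  (3) {G, C}: 1 true — at least one ✓
  (4) E=F ⇒ S: vacuous ✓
  (5) N=F, G=F — same ✓
  (6) {S, V}: 1/2 true — not all ✓
  (7) {N, G, E, U}: 0 true — none ✓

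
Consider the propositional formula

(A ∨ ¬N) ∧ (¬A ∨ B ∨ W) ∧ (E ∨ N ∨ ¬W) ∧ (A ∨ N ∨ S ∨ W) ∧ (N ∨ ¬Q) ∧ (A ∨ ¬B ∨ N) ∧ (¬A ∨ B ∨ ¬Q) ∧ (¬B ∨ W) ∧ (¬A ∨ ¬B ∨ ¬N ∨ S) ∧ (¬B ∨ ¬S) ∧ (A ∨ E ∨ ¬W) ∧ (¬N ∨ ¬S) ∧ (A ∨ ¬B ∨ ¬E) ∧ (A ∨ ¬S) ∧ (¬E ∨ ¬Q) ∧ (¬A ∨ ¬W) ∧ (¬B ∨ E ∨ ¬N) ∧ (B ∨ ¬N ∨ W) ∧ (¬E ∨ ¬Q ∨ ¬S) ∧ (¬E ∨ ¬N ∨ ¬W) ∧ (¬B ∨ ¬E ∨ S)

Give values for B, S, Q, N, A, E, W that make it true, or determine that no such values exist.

Set B = False.
Try S = True:
  (¬N ∨ ¬S) forces N = False.
  (N ∨ ¬Q) forces Q = False.
  (A ∨ ¬S) forces A = True.
  (¬A ∨ B ∨ W) forces W = True.
  clause (¬A ∨ ¬W) is falsified — backtrack.
So S = False.
Set Q = False.
Set N = False.
Try A = True:
  (¬A ∨ B ∨ W) forces W = True.
  clause (¬A ∨ ¬W) is falsified — backtrack.
So A = False.
  then (A ∨ N ∨ S ∨ W) forces W = True.
  then (A ∨ E ∨ ¬W) forces E = True.
All clauses satisfied.

B = False, S = False, Q = False, N = False, A = False, E = True, W = True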